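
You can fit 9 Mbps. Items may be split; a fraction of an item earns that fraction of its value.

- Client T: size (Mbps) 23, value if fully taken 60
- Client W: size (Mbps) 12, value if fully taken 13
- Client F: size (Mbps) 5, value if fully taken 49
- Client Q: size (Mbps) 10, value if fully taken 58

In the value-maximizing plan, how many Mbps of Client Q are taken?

4

Rank by value-to-size ratio: Client F 49/5≈9.8, Client Q 58/10≈5.8, Client T 60/23≈2.61, Client W 13/12≈1.08.
All 5 Mbps of Client F fit (value 49) → 4 remain.
Fill the last 4 Mbps with part of Client Q: 4/10 of it earns 23.2.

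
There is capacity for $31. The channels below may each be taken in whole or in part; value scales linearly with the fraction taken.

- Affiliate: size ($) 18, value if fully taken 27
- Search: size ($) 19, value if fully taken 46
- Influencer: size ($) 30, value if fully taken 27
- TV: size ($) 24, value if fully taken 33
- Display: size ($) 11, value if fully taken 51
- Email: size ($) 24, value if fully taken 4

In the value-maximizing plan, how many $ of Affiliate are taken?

Best value per unit of size first: Display 51/11≈4.64, Search 46/19≈2.42, Affiliate 27/18≈1.5, TV 33/24≈1.38, Influencer 27/30≈0.9, Email 4/24≈0.167.
Display: take in full, 11 $ for value 51 ; 20 left.
Take all of Search (19 $, value 46) ; 1 $ left.
Only 1 $ remain; take 1/18 of Affiliate for value 27×1/18 = 1.5.

1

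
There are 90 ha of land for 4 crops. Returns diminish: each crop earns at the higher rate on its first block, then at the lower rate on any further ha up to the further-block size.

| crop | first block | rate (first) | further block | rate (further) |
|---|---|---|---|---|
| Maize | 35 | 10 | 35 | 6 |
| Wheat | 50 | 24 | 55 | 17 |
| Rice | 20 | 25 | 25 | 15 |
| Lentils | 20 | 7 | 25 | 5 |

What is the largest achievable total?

Treat each block as its own option and order by rate: Rice/first 25 > Wheat/first 24 > Wheat/second 17 > Rice/second 15 > Maize/first 10 > Lentils/first 7 > Maize/second 6 > Lentils/second 5.
Fill Rice first block (20 at 25) ; 70 left.
Fill Wheat first block (50 at 24) ; 20 left.
Wheat/second: +20 of 55 at 17; pool empty.
Total = 25×20 + 24×50 + 17×20 = 2040.

2040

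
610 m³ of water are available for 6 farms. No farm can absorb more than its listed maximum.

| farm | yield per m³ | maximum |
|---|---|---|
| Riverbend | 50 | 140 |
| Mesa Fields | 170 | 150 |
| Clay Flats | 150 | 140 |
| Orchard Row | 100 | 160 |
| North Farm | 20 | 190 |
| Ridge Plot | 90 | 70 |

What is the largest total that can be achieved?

Order the farms by yield per m³: Mesa Fields 170 > Clay Flats 150 > Orchard Row 100 > Ridge Plot 90 > Riverbend 50 > North Farm 20.
Give Mesa Fields 150 to hit its cap of 150 — 460 left.
Give Clay Flats 140 to hit its cap of 140 — 320 left.
Orchard Row takes 160 to reach its cap of 160 — 160 left.
Ridge Plot: +70 to 70 (cap) — 90 left.
Only 90 left; Riverbend takes them to reach 90.
Total = 50×90 + 170×150 + 150×140 + 100×160 + 90×70 = 73300.

73300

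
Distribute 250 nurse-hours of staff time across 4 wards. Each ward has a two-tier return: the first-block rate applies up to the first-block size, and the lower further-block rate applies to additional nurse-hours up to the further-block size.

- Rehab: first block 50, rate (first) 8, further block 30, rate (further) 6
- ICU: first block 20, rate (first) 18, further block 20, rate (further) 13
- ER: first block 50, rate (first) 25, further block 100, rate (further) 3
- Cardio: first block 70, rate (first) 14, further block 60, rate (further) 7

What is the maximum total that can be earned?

3530

Order all 8 blocks by rate: ER/T1 25 > ICU/T1 18 > Cardio/T1 14 > ICU/T2 13 > Rehab/T1 8 > Cardio/T2 7 > Rehab/T2 6 > ER/T2 3.
ER/T1 (25): +50 ; 200 left.
ICU T1 at 18: fill all 20 ; 180 left.
Cardio/T1 (14): +70 ; 110 left.
ICU/T2 (13): +20 ; 90 left.
Rehab/T1 (8): +50 ; 40 left.
Cardio T2 at 7: only 40 left, fill 40.
Total = 25×50 + 18×20 + 14×70 + 13×20 + 8×50 + 7×40 = 3530.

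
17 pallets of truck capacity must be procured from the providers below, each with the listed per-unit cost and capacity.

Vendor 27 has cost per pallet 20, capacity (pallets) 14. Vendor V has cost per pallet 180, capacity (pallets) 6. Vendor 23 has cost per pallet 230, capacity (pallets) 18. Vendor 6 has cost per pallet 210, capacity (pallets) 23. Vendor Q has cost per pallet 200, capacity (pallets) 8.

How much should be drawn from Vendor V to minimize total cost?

3

Use providers in increasing cost order.
Vendor 27 (20): use full 14 — 3 pallets to go.
Vendor V (180): take the remaining 3 — done.
Vendor Q, Vendor 6, Vendor 23: unused.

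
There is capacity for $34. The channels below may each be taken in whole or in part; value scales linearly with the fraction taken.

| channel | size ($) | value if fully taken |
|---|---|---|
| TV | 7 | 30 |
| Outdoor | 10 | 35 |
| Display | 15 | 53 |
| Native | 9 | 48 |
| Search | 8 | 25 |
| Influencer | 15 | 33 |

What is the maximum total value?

Best value per unit of size first: Native 48/9≈5.33, TV 30/7≈4.29, Display 53/15≈3.53, Outdoor 35/10≈3.5, Search 25/8≈3.12, Influencer 33/15≈2.2.
Take all of Native (9 $, value 48) → 25 $ left.
All 7 $ of TV fit (value 30) → 18 remain.
Take all of Display (15 $, value 53) → 3 $ left.
Only 3 $ remain; take 3/10 of Outdoor for value 35×3/10 = 10.5.
Total value = 141.5.

141.5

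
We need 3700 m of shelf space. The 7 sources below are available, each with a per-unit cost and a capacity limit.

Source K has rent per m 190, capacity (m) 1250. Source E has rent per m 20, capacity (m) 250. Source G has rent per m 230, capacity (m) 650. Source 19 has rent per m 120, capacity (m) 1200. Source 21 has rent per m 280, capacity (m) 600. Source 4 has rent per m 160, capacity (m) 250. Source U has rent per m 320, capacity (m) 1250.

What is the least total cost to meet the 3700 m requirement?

604000

Use sources in increasing cost order.
Take 250 from Source E at 20 → need 3450 more.
Take 1200 from Source 19 at 120 → need 2250 more.
Take 250 from Source 4 at 160 → need 2000 more.
Source K at 190: take all 1250 m → 750 still needed.
Source G at 230: take all 650 m → 100 still needed.
Take 100 from Source 21 at 280 to finish.
Source U: unused.
Cost = 250×20 + 1200×120 + 250×160 + 1250×190 + 650×230 + 100×280 = 604000.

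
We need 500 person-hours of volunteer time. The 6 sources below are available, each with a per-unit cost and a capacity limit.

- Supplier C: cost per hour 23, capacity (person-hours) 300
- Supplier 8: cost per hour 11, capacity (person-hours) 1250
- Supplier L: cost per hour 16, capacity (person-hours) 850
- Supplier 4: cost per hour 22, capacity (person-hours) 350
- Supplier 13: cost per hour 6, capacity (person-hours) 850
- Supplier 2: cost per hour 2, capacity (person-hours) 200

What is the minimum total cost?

Use sources in increasing cost order.
Supplier 2 (2): use full 200 → 300 person-hours to go.
Supplier 13 (6): take the remaining 300 → done.
Supplier 8, Supplier L, Supplier 4, Supplier C: unused.
Cost = 200×2 + 300×6 = 2200.

2200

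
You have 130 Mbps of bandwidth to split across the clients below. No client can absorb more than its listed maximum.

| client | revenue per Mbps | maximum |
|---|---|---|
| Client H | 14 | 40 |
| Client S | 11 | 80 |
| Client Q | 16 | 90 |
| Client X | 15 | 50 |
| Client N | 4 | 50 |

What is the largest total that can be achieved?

2040

Order the clients by revenue per Mbps: Client Q 16 > Client X 15 > Client H 14 > Client S 11 > Client N 4.
Give Client Q 90 to hit its cap of 90 → 40 left.
Client X has room for 50 but only 40 remain, so it gets 40.
Total = 16×90 + 15×40 = 2040.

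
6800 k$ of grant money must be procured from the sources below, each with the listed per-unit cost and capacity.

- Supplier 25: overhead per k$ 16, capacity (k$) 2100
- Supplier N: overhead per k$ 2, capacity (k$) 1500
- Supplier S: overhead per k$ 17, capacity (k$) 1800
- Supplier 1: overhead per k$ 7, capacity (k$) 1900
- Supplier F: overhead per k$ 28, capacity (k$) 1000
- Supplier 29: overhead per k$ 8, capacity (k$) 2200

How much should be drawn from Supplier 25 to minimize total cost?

1200

Fill from the cheapest source first.
Supplier N (2): use full 1500 — 5300 k$ to go.
Supplier 1 at 7: take all 1900 k$ — 3400 still needed.
Take 2200 from Supplier 29 at 8 — need 1200 more.
Supplier 25 at 16: take 1200 of its 2100 — requirement met.
Supplier S, Supplier F: unused.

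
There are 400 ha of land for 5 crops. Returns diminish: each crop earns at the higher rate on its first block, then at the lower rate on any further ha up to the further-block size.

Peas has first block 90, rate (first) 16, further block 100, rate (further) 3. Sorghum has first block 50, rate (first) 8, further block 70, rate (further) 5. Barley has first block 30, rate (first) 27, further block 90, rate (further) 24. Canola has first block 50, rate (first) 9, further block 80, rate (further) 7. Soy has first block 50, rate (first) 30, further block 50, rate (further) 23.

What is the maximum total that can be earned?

7830

Treat each block as its own option and order by rate: Soy/T1 30 > Barley/T1 27 > Barley/T2 24 > Soy/T2 23 > Peas/T1 16 > Canola/T1 9 > Sorghum/T1 8 > Canola/T2 7 > Sorghum/T2 5 > Peas/T2 3.
Soy/T1 (30): +50 ; 350 left.
Barley T1 at 27: fill all 30 ; 320 left.
Barley/T2 (24): +90 ; 230 left.
Soy/T2 (23): +50 ; 180 left.
Fill Peas T1 block (90 at 16) ; 90 left.
Canola T1 at 9: fill all 50 ; 40 left.
Sorghum T1 at 8: only 40 left, fill 40.
Total = 30×50 + 27×30 + 24×90 + 23×50 + 16×90 + 9×50 + 8×40 = 7830.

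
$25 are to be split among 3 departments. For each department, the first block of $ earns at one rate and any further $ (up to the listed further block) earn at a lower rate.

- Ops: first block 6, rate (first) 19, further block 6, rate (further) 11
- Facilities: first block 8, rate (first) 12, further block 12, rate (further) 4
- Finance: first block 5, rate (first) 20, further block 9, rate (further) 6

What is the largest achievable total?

Rank every tier by rate: Finance/first 20 > Ops/first 19 > Facilities/first 12 > Ops/second 11 > Finance/second 6 > Facilities/second 4.
Finance first at 20: fill all 5 — 20 left.
Ops/first (19): +6 — 14 left.
Fill Facilities first block (8 at 12) — 6 left.
Ops second at 11: fill all 6 — 0 left.
Total = 20×5 + 19×6 + 12×8 + 11×6 = 376.

376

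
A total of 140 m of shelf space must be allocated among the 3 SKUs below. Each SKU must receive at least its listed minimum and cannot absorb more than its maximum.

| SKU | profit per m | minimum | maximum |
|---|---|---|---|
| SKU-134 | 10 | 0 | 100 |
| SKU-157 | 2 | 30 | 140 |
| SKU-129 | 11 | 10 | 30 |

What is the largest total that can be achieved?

1190

Meeting every minimum uses 0+30+10 = 40 m, leaving 100.
Highest profit per m first: SKU-129 11 > SKU-134 10 > SKU-157 2.
SKU-129 takes 20 more to reach its cap of 30 → 80 left.
SKU-134 has room for 100 more but only 80 remain, so it gets 80.
Total = 10×80 + 2×30 + 11×30 = 1190.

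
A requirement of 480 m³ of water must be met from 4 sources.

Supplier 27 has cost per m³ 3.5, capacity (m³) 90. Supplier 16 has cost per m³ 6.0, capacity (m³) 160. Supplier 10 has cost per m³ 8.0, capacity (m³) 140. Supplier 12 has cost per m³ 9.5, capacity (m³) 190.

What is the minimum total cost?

3250

Fill from the cheapest source first.
Supplier 27 at 3.5: take all 90 m³ ; 390 still needed.
Supplier 16 at 6.0: take all 160 m³ ; 230 still needed.
Supplier 10 (8.0): use full 140 ; 90 m³ to go.
Supplier 12 (9.5): take the remaining 90 ; done.
Cost = 90×3.5 + 160×6.0 + 140×8.0 + 90×9.5 = 3250.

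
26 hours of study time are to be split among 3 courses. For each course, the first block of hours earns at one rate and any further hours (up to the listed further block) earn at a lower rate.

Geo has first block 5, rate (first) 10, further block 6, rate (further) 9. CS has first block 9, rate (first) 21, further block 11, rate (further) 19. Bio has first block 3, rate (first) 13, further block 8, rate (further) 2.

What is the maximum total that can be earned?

Order all 6 blocks by rate: CS/first 21 > CS/second 19 > Bio/first 13 > Geo/first 10 > Geo/second 9 > Bio/second 2.
CS first at 21: fill all 9 — 17 left.
CS/second (19): +11 — 6 left.
Bio first at 13: fill all 3 — 3 left.
Geo/first: +3 of 5 at 10; pool empty.
Total = 21×9 + 19×11 + 13×3 + 10×3 = 467.

467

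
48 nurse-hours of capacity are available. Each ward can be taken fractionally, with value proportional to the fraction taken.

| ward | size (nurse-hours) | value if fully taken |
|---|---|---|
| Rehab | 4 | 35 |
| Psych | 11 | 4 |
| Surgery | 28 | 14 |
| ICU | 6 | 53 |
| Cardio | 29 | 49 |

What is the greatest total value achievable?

141.5

Sort by value density: ICU 53/6≈8.83, Rehab 35/4≈8.75, Cardio 49/29≈1.69, Surgery 14/28≈0.5, Psych 4/11≈0.364.
All 6 nurse-hours of ICU fit (value 53) — 42 remain.
All 4 nurse-hours of Rehab fit (value 35) — 38 remain.
Cardio: take in full, 29 nurse-hours for value 49 — 9 left.
9 nurse-hours left: a 9/28 share of Surgery gives 14×9/28 = 4.5.
Total value = 141.5.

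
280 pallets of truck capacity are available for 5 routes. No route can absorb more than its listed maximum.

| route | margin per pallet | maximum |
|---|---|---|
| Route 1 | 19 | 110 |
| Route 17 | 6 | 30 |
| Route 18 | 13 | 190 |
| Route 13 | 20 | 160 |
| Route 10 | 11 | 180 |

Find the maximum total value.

Order the routes by margin per pallet: Route 13 20 > Route 1 19 > Route 18 13 > Route 10 11 > Route 17 6.
Route 13: +160 to 160 (cap) — 120 left.
Give Route 1 110 to hit its cap of 110 — 10 left.
Route 18: +10 (room for 190) → 10. Pool exhausted.
Total = 19×110 + 13×10 + 20×160 = 5420.

5420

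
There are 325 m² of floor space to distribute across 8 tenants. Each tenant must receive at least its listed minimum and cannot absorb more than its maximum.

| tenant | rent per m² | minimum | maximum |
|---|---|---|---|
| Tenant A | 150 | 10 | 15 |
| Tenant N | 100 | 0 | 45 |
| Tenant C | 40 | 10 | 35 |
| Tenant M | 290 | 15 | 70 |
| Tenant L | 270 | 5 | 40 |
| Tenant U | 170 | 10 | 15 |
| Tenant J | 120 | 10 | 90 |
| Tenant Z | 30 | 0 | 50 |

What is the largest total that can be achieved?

Meeting every minimum uses 10+0+10+15+5+10+10+0 = 60 m², leaving 265.
Highest rent per m² first: Tenant M 290 > Tenant L 270 > Tenant U 170 > Tenant A 150 > Tenant J 120 > Tenant N 100 > Tenant C 40 > Tenant Z 30.
Give Tenant M 55 more to hit its cap of 70 → 210 left.
Give Tenant L 35 more to hit its cap of 40 → 175 left.
Give Tenant U 5 more to hit its cap of 15 → 170 left.
Tenant A takes 5 more to reach its cap of 15 → 165 left.
Give Tenant J 80 more to hit its cap of 90 → 85 left.
Tenant N: +45 to 45 (cap) → 40 left.
Tenant C takes 25 more to reach its cap of 35 → 15 left.
Tenant Z: +15 (room for 50) → 15. Pool exhausted.
Total = 150×15 + 100×45 + 40×35 + 290×70 + 270×40 + 170×15 + 120×90 + 30×15 = 53050.

53050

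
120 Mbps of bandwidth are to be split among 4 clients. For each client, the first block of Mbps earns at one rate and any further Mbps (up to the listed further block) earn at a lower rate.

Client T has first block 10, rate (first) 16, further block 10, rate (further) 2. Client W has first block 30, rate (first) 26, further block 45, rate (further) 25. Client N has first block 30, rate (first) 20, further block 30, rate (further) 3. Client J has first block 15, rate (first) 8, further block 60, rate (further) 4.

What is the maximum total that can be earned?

Order all 8 blocks by rate: Client W/tier1 26 > Client W/tier2 25 > Client N/tier1 20 > Client T/tier1 16 > Client J/tier1 8 > Client J/tier2 4 > Client N/tier2 3 > Client T/tier2 2.
Fill Client W tier1 block (30 at 26) → 90 left.
Client W/tier2 (25): +45 → 45 left.
Fill Client N tier1 block (30 at 20) → 15 left.
Client T tier1 at 16: fill all 10 → 5 left.
5 remain; put them into Client J tier1 at 8.
Total = 26×30 + 25×45 + 20×30 + 16×10 + 8×5 = 2705.

2705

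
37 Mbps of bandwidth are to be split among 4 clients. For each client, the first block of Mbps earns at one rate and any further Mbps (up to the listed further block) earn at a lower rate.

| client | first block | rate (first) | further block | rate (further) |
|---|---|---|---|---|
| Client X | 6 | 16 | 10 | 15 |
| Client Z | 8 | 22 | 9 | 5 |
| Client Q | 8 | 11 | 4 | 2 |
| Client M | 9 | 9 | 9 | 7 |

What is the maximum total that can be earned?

Order all 8 blocks by rate: Client Z/T1 22 > Client X/T1 16 > Client X/T2 15 > Client Q/T1 11 > Client M/T1 9 > Client M/T2 7 > Client Z/T2 5 > Client Q/T2 2.
Client Z/T1 (22): +8 → 29 left.
Client X/T1 (16): +6 → 23 left.
Fill Client X T2 block (10 at 15) → 13 left.
Fill Client Q T1 block (8 at 11) → 5 left.
5 remain; put them into Client M T1 at 9.
Total = 22×8 + 16×6 + 15×10 + 11×8 + 9×5 = 555.

555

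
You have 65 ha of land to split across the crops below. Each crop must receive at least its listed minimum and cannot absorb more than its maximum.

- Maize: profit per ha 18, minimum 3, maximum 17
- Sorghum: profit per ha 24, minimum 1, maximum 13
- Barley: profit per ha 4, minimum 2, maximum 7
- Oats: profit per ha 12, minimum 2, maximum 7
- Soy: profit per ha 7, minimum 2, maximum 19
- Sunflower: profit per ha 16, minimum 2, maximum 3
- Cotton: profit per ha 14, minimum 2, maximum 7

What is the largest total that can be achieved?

968

Meeting every minimum uses 3+1+2+2+2+2+2 = 14 ha, leaving 51.
Order the crops by profit per ha: Sorghum 24 > Maize 18 > Sunflower 16 > Cotton 14 > Oats 12 > Soy 7 > Barley 4.
Sorghum: +12 to 13 (cap) ; 39 left.
Give Maize 14 more to hit its cap of 17 ; 25 left.
Sunflower takes 1 more to reach its cap of 3 ; 24 left.
Cotton: +5 to 7 (cap) ; 19 left.
Give Oats 5 more to hit its cap of 7 ; 14 left.
Soy: +14 (room for 17) → 16. Pool exhausted.
Total = 18×17 + 24×13 + 4×2 + 12×7 + 7×16 + 16×3 + 14×7 = 968.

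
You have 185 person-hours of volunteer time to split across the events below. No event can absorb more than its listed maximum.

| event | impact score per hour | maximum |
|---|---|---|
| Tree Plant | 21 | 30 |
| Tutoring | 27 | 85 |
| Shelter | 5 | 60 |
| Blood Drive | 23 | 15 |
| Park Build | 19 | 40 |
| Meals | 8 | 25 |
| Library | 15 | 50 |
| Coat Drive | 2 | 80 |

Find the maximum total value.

Order the events by impact score per hour: Tutoring 27 > Blood Drive 23 > Tree Plant 21 > Park Build 19 > Library 15 > Meals 8 > Shelter 5 > Coat Drive 2.
Give Tutoring 85 to hit its cap of 85 ; 100 left.
Blood Drive: +15 to 15 (cap) ; 85 left.
Tree Plant: +30 to 30 (cap) ; 55 left.
Give Park Build 40 to hit its cap of 40 ; 15 left.
Only 15 left; Library takes them to reach 15.
Total = 21×30 + 27×85 + 23×15 + 19×40 + 15×15 = 4255.

4255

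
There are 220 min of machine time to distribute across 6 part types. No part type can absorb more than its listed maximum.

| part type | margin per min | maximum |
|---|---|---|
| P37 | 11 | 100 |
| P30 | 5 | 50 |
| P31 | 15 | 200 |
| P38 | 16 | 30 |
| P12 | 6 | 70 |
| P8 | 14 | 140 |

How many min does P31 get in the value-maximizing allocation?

Rank by margin per min: P38 16 > P31 15 > P8 14 > P37 11 > P12 6 > P30 5.
P38: +30 to 30 (cap) → 190 left.
P31 has room for 200 but only 190 remain, so it gets 190.

190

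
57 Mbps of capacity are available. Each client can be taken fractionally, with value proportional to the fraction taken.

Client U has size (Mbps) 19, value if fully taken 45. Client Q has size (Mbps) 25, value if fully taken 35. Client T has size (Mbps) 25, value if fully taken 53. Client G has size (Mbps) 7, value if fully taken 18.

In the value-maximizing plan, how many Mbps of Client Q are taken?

6

Rank by value-to-size ratio: Client G 18/7≈2.57, Client U 45/19≈2.37, Client T 53/25≈2.12, Client Q 35/25≈1.4.
All 7 Mbps of Client G fit (value 18) — 50 remain.
All 19 Mbps of Client U fit (value 45) — 31 remain.
All 25 Mbps of Client T fit (value 53) — 6 remain.
Fill the last 6 Mbps with part of Client Q: 6/25 of it earns 8.4.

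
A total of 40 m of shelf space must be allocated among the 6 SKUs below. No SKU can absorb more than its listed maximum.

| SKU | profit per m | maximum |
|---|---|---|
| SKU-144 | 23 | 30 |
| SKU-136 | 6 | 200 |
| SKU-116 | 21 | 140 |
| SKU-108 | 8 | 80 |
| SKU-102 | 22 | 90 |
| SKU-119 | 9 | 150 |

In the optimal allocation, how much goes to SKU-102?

Order the SKUs by profit per m: SKU-144 23 > SKU-102 22 > SKU-116 21 > SKU-119 9 > SKU-108 8 > SKU-136 6.
Give SKU-144 30 to hit its cap of 30 → 10 left.
SKU-102 has room for 90 but only 10 remain, so it gets 10.

10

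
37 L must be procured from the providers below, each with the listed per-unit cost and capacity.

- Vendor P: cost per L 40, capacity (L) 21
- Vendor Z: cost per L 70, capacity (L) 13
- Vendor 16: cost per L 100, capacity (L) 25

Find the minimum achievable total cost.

Cheapest first:
Vendor P (40): use full 21 → 16 L to go.
Vendor Z at 70: take all 13 L → 3 still needed.
Vendor 16 (100): take the remaining 3 → done.
Cost = 21×40 + 13×70 + 3×100 = 2050.

2050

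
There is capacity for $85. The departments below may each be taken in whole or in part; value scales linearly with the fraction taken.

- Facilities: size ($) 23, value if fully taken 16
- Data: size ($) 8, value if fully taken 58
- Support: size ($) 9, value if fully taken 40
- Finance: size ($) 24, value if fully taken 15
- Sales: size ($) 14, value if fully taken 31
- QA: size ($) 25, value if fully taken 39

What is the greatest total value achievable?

Rank by value-to-size ratio: Data 58/8≈7.25, Support 40/9≈4.44, Sales 31/14≈2.21, QA 39/25≈1.56, Facilities 16/23≈0.696, Finance 15/24≈0.625.
All 8 $ of Data fit (value 58) → 77 remain.
All 9 $ of Support fit (value 40) → 68 remain.
All 14 $ of Sales fit (value 31) → 54 remain.
All 25 $ of QA fit (value 39) → 29 remain.
Take all of Facilities (23 $, value 16) → 6 $ left.
Fill the last 6 $ with part of Finance: 6/24 of it earns 3.75.
Total value = 187.75.

187.75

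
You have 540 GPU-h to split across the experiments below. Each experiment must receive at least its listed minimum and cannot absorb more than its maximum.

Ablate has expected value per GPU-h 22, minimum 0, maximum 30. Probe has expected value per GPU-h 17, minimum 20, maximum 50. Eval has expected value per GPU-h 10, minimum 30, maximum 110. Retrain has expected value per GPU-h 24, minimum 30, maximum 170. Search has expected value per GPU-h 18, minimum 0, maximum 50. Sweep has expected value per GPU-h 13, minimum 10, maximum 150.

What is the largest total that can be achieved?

9340

Meeting every minimum uses 0+20+30+30+0+10 = 90 GPU-h, leaving 450.
Order the experiments by expected value per GPU-h: Retrain 24 > Ablate 22 > Search 18 > Probe 17 > Sweep 13 > Eval 10.
Give Retrain 140 more to hit its cap of 170 → 310 left.
Ablate takes 30 more to reach its cap of 30 → 280 left.
Give Search 50 more to hit its cap of 50 → 230 left.
Probe takes 30 more to reach its cap of 50 → 200 left.
Sweep takes 140 more to reach its cap of 150 → 60 left.
Eval has room for 80 more but only 60 remain, so it gets 90.
Total = 22×30 + 17×50 + 10×90 + 24×170 + 18×50 + 13×150 = 9340.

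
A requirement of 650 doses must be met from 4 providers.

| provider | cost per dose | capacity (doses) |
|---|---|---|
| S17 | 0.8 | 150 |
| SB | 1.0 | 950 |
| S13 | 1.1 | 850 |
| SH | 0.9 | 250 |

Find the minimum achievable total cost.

Fill from the cheapest provider first.
S17 at 0.8: take all 150 doses → 500 still needed.
SH (0.9): use full 250 → 250 doses to go.
Take 250 from SB at 1.0 to finish.
S13: unused.
Cost = 150×0.8 + 250×0.9 + 250×1.0 = 595.

595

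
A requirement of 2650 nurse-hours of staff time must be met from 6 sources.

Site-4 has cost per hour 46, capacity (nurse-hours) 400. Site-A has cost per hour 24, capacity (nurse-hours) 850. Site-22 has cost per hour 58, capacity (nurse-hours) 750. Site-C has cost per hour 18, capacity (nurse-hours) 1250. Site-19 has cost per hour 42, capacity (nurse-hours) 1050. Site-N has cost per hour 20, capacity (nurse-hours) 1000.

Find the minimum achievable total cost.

Fill from the cheapest source first.
Site-C (18): use full 1250 → 1400 nurse-hours to go.
Site-N (20): use full 1000 → 400 nurse-hours to go.
Take 400 from Site-A at 24 to finish.
Site-19, Site-4, Site-22: unused.
Cost = 1250×18 + 1000×20 + 400×24 = 52100.

52100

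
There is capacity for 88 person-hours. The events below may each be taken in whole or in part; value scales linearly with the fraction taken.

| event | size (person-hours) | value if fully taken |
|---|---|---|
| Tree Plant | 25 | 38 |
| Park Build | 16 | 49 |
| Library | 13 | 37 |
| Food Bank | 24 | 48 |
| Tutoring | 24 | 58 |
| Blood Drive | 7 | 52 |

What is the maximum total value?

Sort by value density: Blood Drive 52/7≈7.43, Park Build 49/16≈3.06, Library 37/13≈2.85, Tutoring 58/24≈2.42, Food Bank 48/24≈2, Tree Plant 38/25≈1.52.
Take all of Blood Drive (7 person-hours, value 52) → 81 person-hours left.
Park Build: take in full, 16 person-hours for value 49 → 65 left.
Library: take in full, 13 person-hours for value 37 → 52 left.
Tutoring: take in full, 24 person-hours for value 58 → 28 left.
Take all of Food Bank (24 person-hours, value 48) → 4 person-hours left.
4 person-hours left: a 4/25 share of Tree Plant gives 38×4/25 = 6.08.
Total value = 250.08.

250.08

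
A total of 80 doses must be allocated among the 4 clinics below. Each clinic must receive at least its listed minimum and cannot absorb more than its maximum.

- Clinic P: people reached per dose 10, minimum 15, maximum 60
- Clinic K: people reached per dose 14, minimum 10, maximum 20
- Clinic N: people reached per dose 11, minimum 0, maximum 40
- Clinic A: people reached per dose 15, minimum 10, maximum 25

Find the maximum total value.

1025

Meeting every minimum uses 15+10+0+10 = 35 doses, leaving 45.
Rank by people reached per dose: Clinic A 15 > Clinic K 14 > Clinic N 11 > Clinic P 10.
Give Clinic A 15 more to hit its cap of 25 ; 30 left.
Clinic K takes 10 more to reach its cap of 20 ; 20 left.
Clinic N has room for 40 more but only 20 remain, so it gets 20.
Total = 10×15 + 14×20 + 11×20 + 15×25 = 1025.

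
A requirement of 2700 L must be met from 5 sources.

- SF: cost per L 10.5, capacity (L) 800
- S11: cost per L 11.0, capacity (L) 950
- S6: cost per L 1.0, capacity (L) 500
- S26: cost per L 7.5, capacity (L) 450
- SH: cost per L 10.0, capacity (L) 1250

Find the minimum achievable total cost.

Use sources in increasing cost order.
Take 500 from S6 at 1.0 ; need 2200 more.
Take 450 from S26 at 7.5 ; need 1750 more.
SH (10.0): use full 1250 ; 500 L to go.
SF at 10.5: take 500 of its 800 ; requirement met.
S11: unused.
Cost = 500×1.0 + 450×7.5 + 1250×10.0 + 500×10.5 = 21625.

21625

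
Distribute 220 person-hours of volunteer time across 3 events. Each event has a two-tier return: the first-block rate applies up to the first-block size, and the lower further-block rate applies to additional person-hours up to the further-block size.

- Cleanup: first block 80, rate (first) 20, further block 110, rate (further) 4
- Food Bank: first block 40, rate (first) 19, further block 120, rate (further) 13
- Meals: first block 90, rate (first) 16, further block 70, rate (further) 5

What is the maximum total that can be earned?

Treat each block as its own option and order by rate: Cleanup/first 20 > Food Bank/first 19 > Meals/first 16 > Food Bank/second 13 > Meals/second 5 > Cleanup/second 4.
Cleanup/first (20): +80 ; 140 left.
Fill Food Bank first block (40 at 19) ; 100 left.
Meals first at 16: fill all 90 ; 10 left.
10 remain; put them into Food Bank second at 13.
Total = 20×80 + 19×40 + 16×90 + 13×10 = 3930.

3930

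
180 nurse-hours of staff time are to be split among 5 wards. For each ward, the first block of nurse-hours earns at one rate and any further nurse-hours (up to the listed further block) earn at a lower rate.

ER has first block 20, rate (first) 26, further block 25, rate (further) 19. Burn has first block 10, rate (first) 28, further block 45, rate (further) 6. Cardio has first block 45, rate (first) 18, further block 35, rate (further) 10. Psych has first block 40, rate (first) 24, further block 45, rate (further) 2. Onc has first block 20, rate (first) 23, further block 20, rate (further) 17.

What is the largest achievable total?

Treat each block as its own option and order by rate: Burn/tier1 28 > ER/tier1 26 > Psych/tier1 24 > Onc/tier1 23 > ER/tier2 19 > Cardio/tier1 18 > Onc/tier2 17 > Cardio/tier2 10 > Burn/tier2 6 > Psych/tier2 2.
Burn tier1 at 28: fill all 10 → 170 left.
Fill ER tier1 block (20 at 26) → 150 left.
Psych/tier1 (24): +40 → 110 left.
Fill Onc tier1 block (20 at 23) → 90 left.
Fill ER tier2 block (25 at 19) → 65 left.
Cardio/tier1 (18): +45 → 20 left.
Fill Onc tier2 block (20 at 17) → 0 left.
Total = 28×10 + 26×20 + 24×40 + 23×20 + 19×25 + 18×45 + 17×20 = 3845.

3845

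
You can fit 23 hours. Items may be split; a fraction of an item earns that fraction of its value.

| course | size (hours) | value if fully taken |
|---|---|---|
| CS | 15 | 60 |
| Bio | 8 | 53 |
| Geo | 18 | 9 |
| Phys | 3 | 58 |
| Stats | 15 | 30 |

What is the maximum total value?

159

Sort by value density: Phys 58/3≈19.3, Bio 53/8≈6.62, CS 60/15≈4, Stats 30/15≈2, Geo 9/18≈0.5.
Phys: take in full, 3 hours for value 58 ; 20 left.
Take all of Bio (8 hours, value 53) ; 12 hours left.
12 hours left: a 12/15 share of CS gives 60×12/15 = 48.
Total value = 159.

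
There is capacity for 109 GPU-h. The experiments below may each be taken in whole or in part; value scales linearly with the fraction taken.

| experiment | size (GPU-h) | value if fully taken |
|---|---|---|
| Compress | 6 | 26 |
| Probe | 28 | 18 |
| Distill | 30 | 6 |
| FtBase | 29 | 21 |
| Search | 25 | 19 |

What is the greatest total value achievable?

88.2

Sort by value density: Compress 26/6≈4.33, Search 19/25≈0.76, FtBase 21/29≈0.724, Probe 18/28≈0.643, Distill 6/30≈0.2.
Take all of Compress (6 GPU-h, value 26) → 103 GPU-h left.
All 25 GPU-h of Search fit (value 19) → 78 remain.
Take all of FtBase (29 GPU-h, value 21) → 49 GPU-h left.
Probe: take in full, 28 GPU-h for value 18 → 21 left.
Only 21 GPU-h remain; take 21/30 of Distill for value 6×21/30 = 4.2.
Total value = 88.2.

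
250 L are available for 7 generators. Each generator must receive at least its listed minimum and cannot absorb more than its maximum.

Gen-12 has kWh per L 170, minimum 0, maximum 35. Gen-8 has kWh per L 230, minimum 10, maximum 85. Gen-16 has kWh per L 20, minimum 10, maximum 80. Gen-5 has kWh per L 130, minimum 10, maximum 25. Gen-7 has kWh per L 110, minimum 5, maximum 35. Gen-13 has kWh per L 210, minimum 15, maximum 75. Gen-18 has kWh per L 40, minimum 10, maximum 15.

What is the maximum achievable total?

46200

Meeting every minimum uses 0+10+10+10+5+15+10 = 60 L, leaving 190.
Rank by kWh per L: Gen-8 230 > Gen-13 210 > Gen-12 170 > Gen-5 130 > Gen-7 110 > Gen-18 40 > Gen-16 20.
Give Gen-8 75 more to hit its cap of 85 — 115 left.
Give Gen-13 60 more to hit its cap of 75 — 55 left.
Gen-12: +35 to 35 (cap) — 20 left.
Give Gen-5 15 more to hit its cap of 25 — 5 left.
Gen-7 has room for 30 more but only 5 remain, so it gets 10.
Total = 170×35 + 230×85 + 20×10 + 130×25 + 110×10 + 210×75 + 40×10 = 46200.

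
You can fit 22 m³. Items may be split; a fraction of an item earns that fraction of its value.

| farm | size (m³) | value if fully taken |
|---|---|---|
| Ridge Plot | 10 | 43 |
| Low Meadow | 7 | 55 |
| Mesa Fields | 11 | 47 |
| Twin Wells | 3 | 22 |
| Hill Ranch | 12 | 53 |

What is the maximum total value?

Sort by value density: Low Meadow 55/7≈7.86, Twin Wells 22/3≈7.33, Hill Ranch 53/12≈4.42, Ridge Plot 43/10≈4.3, Mesa Fields 47/11≈4.27.
Take all of Low Meadow (7 m³, value 55) ; 15 m³ left.
All 3 m³ of Twin Wells fit (value 22) ; 12 remain.
Take all of Hill Ranch (12 m³, value 53) ; 0 m³ left.
Total value = 130.

130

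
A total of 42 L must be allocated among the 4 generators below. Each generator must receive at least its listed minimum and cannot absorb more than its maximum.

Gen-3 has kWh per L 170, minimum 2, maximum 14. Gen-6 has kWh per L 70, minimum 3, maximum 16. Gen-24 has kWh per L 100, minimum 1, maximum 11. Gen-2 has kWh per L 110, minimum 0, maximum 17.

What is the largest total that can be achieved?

Meeting every minimum uses 2+3+1+0 = 6 L, leaving 36.
Order the generators by kWh per L: Gen-3 170 > Gen-2 110 > Gen-24 100 > Gen-6 70.
Gen-3 takes 12 more to reach its cap of 14 ; 24 left.
Give Gen-2 17 more to hit its cap of 17 ; 7 left.
Gen-24 has room for 10 more but only 7 remain, so it gets 8.
Total = 170×14 + 70×3 + 100×8 + 110×17 = 5260.

5260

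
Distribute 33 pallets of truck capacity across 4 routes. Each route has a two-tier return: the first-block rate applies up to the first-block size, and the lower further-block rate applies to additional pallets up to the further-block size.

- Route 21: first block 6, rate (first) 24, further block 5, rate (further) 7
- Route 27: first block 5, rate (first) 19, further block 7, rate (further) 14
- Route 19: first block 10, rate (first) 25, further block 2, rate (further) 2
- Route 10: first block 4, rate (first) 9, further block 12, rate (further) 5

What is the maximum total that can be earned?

Order all 8 blocks by rate: Route 19/tier1 25 > Route 21/tier1 24 > Route 27/tier1 19 > Route 27/tier2 14 > Route 10/tier1 9 > Route 21/tier2 7 > Route 10/tier2 5 > Route 19/tier2 2.
Route 19 tier1 at 25: fill all 10 → 23 left.
Route 21 tier1 at 24: fill all 6 → 17 left.
Route 27/tier1 (19): +5 → 12 left.
Route 27 tier2 at 14: fill all 7 → 5 left.
Route 10 tier1 at 9: fill all 4 → 1 left.
Route 21/tier2: +1 of 5 at 7; pool empty.
Total = 25×10 + 24×6 + 19×5 + 14×7 + 9×4 + 7×1 = 630.

630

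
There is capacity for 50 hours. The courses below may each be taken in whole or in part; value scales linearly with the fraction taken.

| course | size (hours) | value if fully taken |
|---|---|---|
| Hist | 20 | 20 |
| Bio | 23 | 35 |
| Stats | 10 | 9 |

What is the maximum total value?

61.3

Sort by value density: Bio 35/23≈1.52, Hist 20/20≈1, Stats 9/10≈0.9.
Bio: take in full, 23 hours for value 35 → 27 left.
Take all of Hist (20 hours, value 20) → 7 hours left.
7 hours left: a 7/10 share of Stats gives 9×7/10 = 6.3.
Total value = 61.3.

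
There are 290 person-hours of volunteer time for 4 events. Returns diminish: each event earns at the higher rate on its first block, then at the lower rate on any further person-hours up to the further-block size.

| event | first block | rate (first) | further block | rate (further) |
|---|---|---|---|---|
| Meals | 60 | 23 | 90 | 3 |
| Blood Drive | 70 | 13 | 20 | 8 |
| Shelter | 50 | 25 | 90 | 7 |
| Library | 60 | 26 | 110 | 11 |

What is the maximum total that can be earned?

Order all 8 blocks by rate: Library/first 26 > Shelter/first 25 > Meals/first 23 > Blood Drive/first 13 > Library/second 11 > Blood Drive/second 8 > Shelter/second 7 > Meals/second 3.
Library/first (26): +60 → 230 left.
Shelter/first (25): +50 → 180 left.
Fill Meals first block (60 at 23) → 120 left.
Blood Drive/first (13): +70 → 50 left.
Library/second: +50 of 110 at 11; pool empty.
Total = 26×60 + 25×50 + 23×60 + 13×70 + 11×50 = 5650.

5650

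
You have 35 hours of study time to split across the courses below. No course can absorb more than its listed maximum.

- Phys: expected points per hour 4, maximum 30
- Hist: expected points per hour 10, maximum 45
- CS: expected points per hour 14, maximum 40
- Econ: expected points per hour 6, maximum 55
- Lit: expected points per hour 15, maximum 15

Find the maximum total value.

Order the courses by expected points per hour: Lit 15 > CS 14 > Hist 10 > Econ 6 > Phys 4.
Lit takes 15 to reach its cap of 15 → 20 left.
Only 20 left; CS takes them to reach 20.
Total = 14×20 + 15×15 = 505.

505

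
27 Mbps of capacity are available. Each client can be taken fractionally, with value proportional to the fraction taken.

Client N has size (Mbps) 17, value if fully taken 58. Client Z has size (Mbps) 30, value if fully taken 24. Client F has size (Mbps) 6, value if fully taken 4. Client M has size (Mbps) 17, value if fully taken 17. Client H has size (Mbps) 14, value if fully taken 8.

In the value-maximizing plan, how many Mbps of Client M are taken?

10

Best value per unit of size first: Client N 58/17≈3.41, Client M 17/17≈1, Client Z 24/30≈0.8, Client F 4/6≈0.667, Client H 8/14≈0.571.
All 17 Mbps of Client N fit (value 58) — 10 remain.
Only 10 Mbps remain; take 10/17 of Client M for value 17×10/17 = 10.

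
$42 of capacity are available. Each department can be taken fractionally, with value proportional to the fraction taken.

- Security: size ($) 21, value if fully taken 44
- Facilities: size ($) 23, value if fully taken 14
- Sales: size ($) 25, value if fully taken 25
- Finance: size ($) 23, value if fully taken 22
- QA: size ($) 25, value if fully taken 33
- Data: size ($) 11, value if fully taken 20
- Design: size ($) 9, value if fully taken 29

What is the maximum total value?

94.32

Rank by value-to-size ratio: Design 29/9≈3.22, Security 44/21≈2.1, Data 20/11≈1.82, QA 33/25≈1.32, Sales 25/25≈1, Finance 22/23≈0.957, Facilities 14/23≈0.609.
All 9 $ of Design fit (value 29) — 33 remain.
Security: take in full, 21 $ for value 44 — 12 left.
Take all of Data (11 $, value 20) — 1 $ left.
1 $ left: a 1/25 share of QA gives 33×1/25 = 1.32.
Total value = 94.32.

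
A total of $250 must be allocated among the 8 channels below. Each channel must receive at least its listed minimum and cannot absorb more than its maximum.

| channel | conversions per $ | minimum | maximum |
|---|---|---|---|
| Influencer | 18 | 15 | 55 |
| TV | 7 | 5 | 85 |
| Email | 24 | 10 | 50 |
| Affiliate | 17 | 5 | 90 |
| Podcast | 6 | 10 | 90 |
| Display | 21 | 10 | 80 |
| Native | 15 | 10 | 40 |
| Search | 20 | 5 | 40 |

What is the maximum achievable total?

Meeting every minimum uses 15+5+10+5+10+10+10+5 = 70 $, leaving 180.
Order the channels by conversions per $: Email 24 > Display 21 > Search 20 > Influencer 18 > Affiliate 17 > Native 15 > TV 7 > Podcast 6.
Give Email 40 more to hit its cap of 50 ; 140 left.
Display: +70 to 80 (cap) ; 70 left.
Give Search 35 more to hit its cap of 40 ; 35 left.
Influencer: +35 (room for 40) → 50. Pool exhausted.
Total = 18×50 + 7×5 + 24×50 + 17×5 + 6×10 + 21×80 + 15×10 + 20×40 = 4910.

4910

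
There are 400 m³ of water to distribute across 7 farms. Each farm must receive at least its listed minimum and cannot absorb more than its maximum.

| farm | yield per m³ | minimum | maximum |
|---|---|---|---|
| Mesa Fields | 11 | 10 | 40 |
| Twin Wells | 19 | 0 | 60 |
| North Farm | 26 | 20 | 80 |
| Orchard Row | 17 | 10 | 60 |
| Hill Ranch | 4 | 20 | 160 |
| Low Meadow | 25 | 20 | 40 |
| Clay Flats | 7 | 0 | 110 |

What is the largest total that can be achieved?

Meeting every minimum uses 10+0+20+10+20+20+0 = 80 m³, leaving 320.
Rank by yield per m³: North Farm 26 > Low Meadow 25 > Twin Wells 19 > Orchard Row 17 > Mesa Fields 11 > Clay Flats 7 > Hill Ranch 4.
Give North Farm 60 more to hit its cap of 80 ; 260 left.
Low Meadow: +20 to 40 (cap) ; 240 left.
Twin Wells: +60 to 60 (cap) ; 180 left.
Orchard Row takes 50 more to reach its cap of 60 ; 130 left.
Mesa Fields takes 30 more to reach its cap of 40 ; 100 left.
Only 100 left; Clay Flats takes them to reach 100.
Total = 11×40 + 19×60 + 26×80 + 17×60 + 4×20 + 25×40 + 7×100 = 6460.

6460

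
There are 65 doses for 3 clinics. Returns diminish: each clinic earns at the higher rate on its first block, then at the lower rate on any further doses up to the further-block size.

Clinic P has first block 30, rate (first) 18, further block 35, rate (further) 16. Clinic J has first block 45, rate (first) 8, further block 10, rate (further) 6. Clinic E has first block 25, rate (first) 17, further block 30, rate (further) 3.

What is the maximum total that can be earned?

1125

Rank every tier by rate: Clinic P/first 18 > Clinic E/first 17 > Clinic P/second 16 > Clinic J/first 8 > Clinic J/second 6 > Clinic E/second 3.
Clinic P/first (18): +30 — 35 left.
Clinic E/first (17): +25 — 10 left.
Clinic P/second: +10 of 35 at 16; pool empty.
Total = 18×30 + 17×25 + 16×10 = 1125.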